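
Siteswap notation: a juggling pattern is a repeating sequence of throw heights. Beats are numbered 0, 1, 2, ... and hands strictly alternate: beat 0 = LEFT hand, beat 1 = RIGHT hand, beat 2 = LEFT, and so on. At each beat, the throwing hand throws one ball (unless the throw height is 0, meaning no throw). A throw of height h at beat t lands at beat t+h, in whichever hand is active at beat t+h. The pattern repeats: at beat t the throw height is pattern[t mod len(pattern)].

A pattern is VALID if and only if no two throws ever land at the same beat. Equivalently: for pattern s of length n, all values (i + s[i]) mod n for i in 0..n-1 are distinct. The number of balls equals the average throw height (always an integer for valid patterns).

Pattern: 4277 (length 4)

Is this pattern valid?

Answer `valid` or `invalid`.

Answer: valid

Derivation:
i=0: (i + s[i]) mod n = (0 + 4) mod 4 = 0
i=1: (i + s[i]) mod n = (1 + 2) mod 4 = 3
i=2: (i + s[i]) mod n = (2 + 7) mod 4 = 1
i=3: (i + s[i]) mod n = (3 + 7) mod 4 = 2
Residues: [0, 3, 1, 2], distinct: True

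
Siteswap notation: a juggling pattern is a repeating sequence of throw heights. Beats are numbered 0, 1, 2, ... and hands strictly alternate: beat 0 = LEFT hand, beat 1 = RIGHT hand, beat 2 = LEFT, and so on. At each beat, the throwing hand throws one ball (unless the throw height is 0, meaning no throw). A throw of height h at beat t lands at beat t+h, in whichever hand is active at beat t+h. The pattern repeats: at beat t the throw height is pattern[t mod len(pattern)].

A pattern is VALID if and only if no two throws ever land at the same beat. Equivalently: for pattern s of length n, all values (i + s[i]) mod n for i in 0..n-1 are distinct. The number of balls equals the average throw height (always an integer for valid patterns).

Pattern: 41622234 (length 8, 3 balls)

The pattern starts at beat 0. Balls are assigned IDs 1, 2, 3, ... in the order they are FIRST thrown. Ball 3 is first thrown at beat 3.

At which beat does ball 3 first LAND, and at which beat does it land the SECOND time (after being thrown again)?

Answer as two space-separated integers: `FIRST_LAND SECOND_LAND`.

Beat 0 (L): throw ball1 h=4 -> lands@4:L; in-air after throw: [b1@4:L]
Beat 1 (R): throw ball2 h=1 -> lands@2:L; in-air after throw: [b2@2:L b1@4:L]
Beat 2 (L): throw ball2 h=6 -> lands@8:L; in-air after throw: [b1@4:L b2@8:L]
Beat 3 (R): throw ball3 h=2 -> lands@5:R; in-air after throw: [b1@4:L b3@5:R b2@8:L]
Beat 4 (L): throw ball1 h=2 -> lands@6:L; in-air after throw: [b3@5:R b1@6:L b2@8:L]
Beat 5 (R): throw ball3 h=2 -> lands@7:R; in-air after throw: [b1@6:L b3@7:R b2@8:L]
Beat 6 (L): throw ball1 h=3 -> lands@9:R; in-air after throw: [b3@7:R b2@8:L b1@9:R]
Beat 7 (R): throw ball3 h=4 -> lands@11:R; in-air after throw: [b2@8:L b1@9:R b3@11:R]
Ball 3: thrown@3 h=2 -> first land @5; rethrown@5 h=2 -> second land @7

Answer: 5 7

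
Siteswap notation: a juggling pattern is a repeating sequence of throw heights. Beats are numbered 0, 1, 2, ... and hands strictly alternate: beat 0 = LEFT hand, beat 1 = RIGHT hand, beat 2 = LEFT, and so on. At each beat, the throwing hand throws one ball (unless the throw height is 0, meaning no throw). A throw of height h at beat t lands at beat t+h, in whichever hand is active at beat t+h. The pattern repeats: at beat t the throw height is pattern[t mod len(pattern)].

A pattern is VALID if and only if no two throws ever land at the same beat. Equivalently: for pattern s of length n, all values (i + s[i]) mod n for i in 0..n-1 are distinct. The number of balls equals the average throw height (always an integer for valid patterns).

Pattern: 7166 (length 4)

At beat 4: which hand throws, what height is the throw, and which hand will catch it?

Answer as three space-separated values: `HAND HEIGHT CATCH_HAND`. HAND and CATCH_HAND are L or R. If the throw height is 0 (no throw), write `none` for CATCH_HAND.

Beat 4: 4 mod 2 = 0, so hand = L
Throw height = pattern[4 mod 4] = pattern[0] = 7
Lands at beat 4+7=11, 11 mod 2 = 1, so catch hand = R

Answer: L 7 R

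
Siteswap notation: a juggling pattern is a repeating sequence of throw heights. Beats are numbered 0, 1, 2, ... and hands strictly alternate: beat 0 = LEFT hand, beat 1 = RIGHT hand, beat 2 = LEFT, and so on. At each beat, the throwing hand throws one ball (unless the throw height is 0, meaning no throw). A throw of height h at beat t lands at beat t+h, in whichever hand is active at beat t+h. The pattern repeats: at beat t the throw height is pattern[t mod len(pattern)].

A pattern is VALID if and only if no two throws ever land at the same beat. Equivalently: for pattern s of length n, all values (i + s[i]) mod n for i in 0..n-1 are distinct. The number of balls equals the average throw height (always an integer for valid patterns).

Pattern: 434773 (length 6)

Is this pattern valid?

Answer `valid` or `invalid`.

Answer: invalid

Derivation:
i=0: (i + s[i]) mod n = (0 + 4) mod 6 = 4
i=1: (i + s[i]) mod n = (1 + 3) mod 6 = 4
i=2: (i + s[i]) mod n = (2 + 4) mod 6 = 0
i=3: (i + s[i]) mod n = (3 + 7) mod 6 = 4
i=4: (i + s[i]) mod n = (4 + 7) mod 6 = 5
i=5: (i + s[i]) mod n = (5 + 3) mod 6 = 2
Residues: [4, 4, 0, 4, 5, 2], distinct: False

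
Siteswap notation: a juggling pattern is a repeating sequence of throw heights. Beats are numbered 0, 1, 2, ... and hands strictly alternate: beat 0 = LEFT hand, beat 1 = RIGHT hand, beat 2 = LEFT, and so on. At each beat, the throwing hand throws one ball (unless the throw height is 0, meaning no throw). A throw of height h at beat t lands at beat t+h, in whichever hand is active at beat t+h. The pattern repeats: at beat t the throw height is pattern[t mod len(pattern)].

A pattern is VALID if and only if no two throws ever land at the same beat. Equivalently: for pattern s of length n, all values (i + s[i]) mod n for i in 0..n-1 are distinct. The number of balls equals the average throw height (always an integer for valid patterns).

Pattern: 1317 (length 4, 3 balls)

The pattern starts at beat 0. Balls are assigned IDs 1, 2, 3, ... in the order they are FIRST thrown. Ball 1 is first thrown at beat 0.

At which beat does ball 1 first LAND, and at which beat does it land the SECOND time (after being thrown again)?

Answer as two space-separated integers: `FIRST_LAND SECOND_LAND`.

Beat 0 (L): throw ball1 h=1 -> lands@1:R; in-air after throw: [b1@1:R]
Beat 1 (R): throw ball1 h=3 -> lands@4:L; in-air after throw: [b1@4:L]
Beat 2 (L): throw ball2 h=1 -> lands@3:R; in-air after throw: [b2@3:R b1@4:L]
Beat 3 (R): throw ball2 h=7 -> lands@10:L; in-air after throw: [b1@4:L b2@10:L]
Beat 4 (L): throw ball1 h=1 -> lands@5:R; in-air after throw: [b1@5:R b2@10:L]
Ball 1: thrown@0 h=1 -> first land @1; rethrown@1 h=3 -> second land @4

Answer: 1 4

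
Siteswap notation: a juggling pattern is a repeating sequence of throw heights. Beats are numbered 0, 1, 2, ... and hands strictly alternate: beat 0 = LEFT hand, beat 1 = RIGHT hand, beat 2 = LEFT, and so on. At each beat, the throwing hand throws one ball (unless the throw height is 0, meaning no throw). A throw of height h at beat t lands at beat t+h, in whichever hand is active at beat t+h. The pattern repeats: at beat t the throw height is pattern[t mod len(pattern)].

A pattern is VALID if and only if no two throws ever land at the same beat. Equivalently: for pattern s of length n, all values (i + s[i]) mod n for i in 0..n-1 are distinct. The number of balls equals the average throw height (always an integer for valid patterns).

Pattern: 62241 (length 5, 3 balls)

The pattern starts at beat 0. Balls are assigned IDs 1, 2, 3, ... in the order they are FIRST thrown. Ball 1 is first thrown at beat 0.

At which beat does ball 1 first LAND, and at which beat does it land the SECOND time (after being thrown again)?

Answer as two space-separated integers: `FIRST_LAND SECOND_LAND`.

Beat 0 (L): throw ball1 h=6 -> lands@6:L; in-air after throw: [b1@6:L]
Beat 1 (R): throw ball2 h=2 -> lands@3:R; in-air after throw: [b2@3:R b1@6:L]
Beat 2 (L): throw ball3 h=2 -> lands@4:L; in-air after throw: [b2@3:R b3@4:L b1@6:L]
Beat 3 (R): throw ball2 h=4 -> lands@7:R; in-air after throw: [b3@4:L b1@6:L b2@7:R]
Beat 4 (L): throw ball3 h=1 -> lands@5:R; in-air after throw: [b3@5:R b1@6:L b2@7:R]
Beat 5 (R): throw ball3 h=6 -> lands@11:R; in-air after throw: [b1@6:L b2@7:R b3@11:R]
Beat 6 (L): throw ball1 h=2 -> lands@8:L; in-air after throw: [b2@7:R b1@8:L b3@11:R]
Beat 7 (R): throw ball2 h=2 -> lands@9:R; in-air after throw: [b1@8:L b2@9:R b3@11:R]
Beat 8 (L): throw ball1 h=4 -> lands@12:L; in-air after throw: [b2@9:R b3@11:R b1@12:L]
Ball 1: thrown@0 h=6 -> first land @6; rethrown@6 h=2 -> second land @8

Answer: 6 8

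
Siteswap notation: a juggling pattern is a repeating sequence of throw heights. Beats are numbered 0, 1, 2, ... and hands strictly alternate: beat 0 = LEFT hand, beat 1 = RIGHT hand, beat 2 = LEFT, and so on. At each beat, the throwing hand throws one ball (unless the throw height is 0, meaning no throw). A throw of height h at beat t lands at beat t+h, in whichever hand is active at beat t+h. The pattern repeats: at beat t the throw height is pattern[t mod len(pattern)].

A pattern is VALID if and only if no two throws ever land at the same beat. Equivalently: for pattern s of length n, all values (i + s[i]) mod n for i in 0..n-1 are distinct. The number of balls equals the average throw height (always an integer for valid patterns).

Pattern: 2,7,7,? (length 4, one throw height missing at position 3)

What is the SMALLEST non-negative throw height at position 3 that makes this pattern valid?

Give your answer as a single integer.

i=0: (0 + 2) mod 4 = 2
i=1: (1 + 7) mod 4 = 0
i=2: (2 + 7) mod 4 = 1
i=3: s[i]=? (unknown)
Known residues: [0, 1, 2]; need a permutation of 0..3, so missing residue r = 3
Need (3 + s) mod 4 = 3; smallest s = (3 - 3) mod 4 = 0

Answer: 0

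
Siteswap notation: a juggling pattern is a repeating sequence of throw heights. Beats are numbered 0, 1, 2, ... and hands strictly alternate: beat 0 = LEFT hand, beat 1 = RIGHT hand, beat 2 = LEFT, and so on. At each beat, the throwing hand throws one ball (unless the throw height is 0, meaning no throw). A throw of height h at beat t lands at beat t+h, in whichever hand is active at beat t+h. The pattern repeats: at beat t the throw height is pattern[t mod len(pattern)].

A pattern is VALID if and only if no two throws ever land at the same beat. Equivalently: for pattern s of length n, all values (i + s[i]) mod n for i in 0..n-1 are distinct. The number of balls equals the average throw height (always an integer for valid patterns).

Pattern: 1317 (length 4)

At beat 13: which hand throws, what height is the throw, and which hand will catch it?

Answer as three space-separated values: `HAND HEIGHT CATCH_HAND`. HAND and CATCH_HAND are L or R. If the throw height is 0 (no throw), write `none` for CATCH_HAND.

Beat 13: 13 mod 2 = 1, so hand = R
Throw height = pattern[13 mod 4] = pattern[1] = 3
Lands at beat 13+3=16, 16 mod 2 = 0, so catch hand = L

Answer: R 3 L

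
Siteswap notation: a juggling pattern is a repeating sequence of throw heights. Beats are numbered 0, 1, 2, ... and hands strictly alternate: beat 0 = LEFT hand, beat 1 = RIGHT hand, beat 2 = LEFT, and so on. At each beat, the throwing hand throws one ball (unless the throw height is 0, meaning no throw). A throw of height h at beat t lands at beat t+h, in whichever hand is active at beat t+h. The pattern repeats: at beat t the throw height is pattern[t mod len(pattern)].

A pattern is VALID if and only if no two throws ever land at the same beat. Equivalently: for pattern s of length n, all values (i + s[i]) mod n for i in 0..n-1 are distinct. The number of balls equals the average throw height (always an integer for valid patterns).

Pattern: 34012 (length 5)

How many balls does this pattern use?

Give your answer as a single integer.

Answer: 2

Derivation:
Pattern = [3, 4, 0, 1, 2], length n = 5
  position 0: throw height = 3, running sum = 3
  position 1: throw height = 4, running sum = 7
  position 2: throw height = 0, running sum = 7
  position 3: throw height = 1, running sum = 8
  position 4: throw height = 2, running sum = 10
Total sum = 10; balls = sum / n = 10 / 5 = 2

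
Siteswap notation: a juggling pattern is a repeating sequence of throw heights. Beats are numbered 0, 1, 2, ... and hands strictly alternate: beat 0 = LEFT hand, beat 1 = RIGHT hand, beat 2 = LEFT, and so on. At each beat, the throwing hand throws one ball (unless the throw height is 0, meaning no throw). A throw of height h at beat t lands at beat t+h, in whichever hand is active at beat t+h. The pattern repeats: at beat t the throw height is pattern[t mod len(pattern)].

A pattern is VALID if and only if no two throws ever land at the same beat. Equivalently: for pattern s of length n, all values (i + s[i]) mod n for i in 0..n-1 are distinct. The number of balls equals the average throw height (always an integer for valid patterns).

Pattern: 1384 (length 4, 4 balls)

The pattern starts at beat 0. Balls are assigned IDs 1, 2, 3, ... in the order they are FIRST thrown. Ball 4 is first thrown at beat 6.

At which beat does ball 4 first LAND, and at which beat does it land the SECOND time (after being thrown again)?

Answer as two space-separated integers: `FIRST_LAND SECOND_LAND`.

Answer: 14 22

Derivation:
Beat 0 (L): throw ball1 h=1 -> lands@1:R; in-air after throw: [b1@1:R]
Beat 1 (R): throw ball1 h=3 -> lands@4:L; in-air after throw: [b1@4:L]
Beat 2 (L): throw ball2 h=8 -> lands@10:L; in-air after throw: [b1@4:L b2@10:L]
Beat 3 (R): throw ball3 h=4 -> lands@7:R; in-air after throw: [b1@4:L b3@7:R b2@10:L]
Beat 4 (L): throw ball1 h=1 -> lands@5:R; in-air after throw: [b1@5:R b3@7:R b2@10:L]
Beat 5 (R): throw ball1 h=3 -> lands@8:L; in-air after throw: [b3@7:R b1@8:L b2@10:L]
Beat 6 (L): throw ball4 h=8 -> lands@14:L; in-air after throw: [b3@7:R b1@8:L b2@10:L b4@14:L]
Beat 7 (R): throw ball3 h=4 -> lands@11:R; in-air after throw: [b1@8:L b2@10:L b3@11:R b4@14:L]
Beat 8 (L): throw ball1 h=1 -> lands@9:R; in-air after throw: [b1@9:R b2@10:L b3@11:R b4@14:L]
Beat 9 (R): throw ball1 h=3 -> lands@12:L; in-air after throw: [b2@10:L b3@11:R b1@12:L b4@14:L]
Beat 10 (L): throw ball2 h=8 -> lands@18:L; in-air after throw: [b3@11:R b1@12:L b4@14:L b2@18:L]
Beat 11 (R): throw ball3 h=4 -> lands@15:R; in-air after throw: [b1@12:L b4@14:L b3@15:R b2@18:L]
Beat 12 (L): throw ball1 h=1 -> lands@13:R; in-air after throw: [b1@13:R b4@14:L b3@15:R b2@18:L]
Beat 13 (R): throw ball1 h=3 -> lands@16:L; in-air after throw: [b4@14:L b3@15:R b1@16:L b2@18:L]
Beat 14 (L): throw ball4 h=8 -> lands@22:L; in-air after throw: [b3@15:R b1@16:L b2@18:L b4@22:L]
Beat 15 (R): throw ball3 h=4 -> lands@19:R; in-air after throw: [b1@16:L b2@18:L b3@19:R b4@22:L]
Beat 16 (L): throw ball1 h=1 -> lands@17:R; in-air after throw: [b1@17:R b2@18:L b3@19:R b4@22:L]
Beat 17 (R): throw ball1 h=3 -> lands@20:L; in-air after throw: [b2@18:L b3@19:R b1@20:L b4@22:L]
Beat 18 (L): throw ball2 h=8 -> lands@26:L; in-air after throw: [b3@19:R b1@20:L b4@22:L b2@26:L]
Beat 19 (R): throw ball3 h=4 -> lands@23:R; in-air after throw: [b1@20:L b4@22:L b3@23:R b2@26:L]
Beat 20 (L): throw ball1 h=1 -> lands@21:R; in-air after throw: [b1@21:R b4@22:L b3@23:R b2@26:L]
Beat 21 (R): throw ball1 h=3 -> lands@24:L; in-air after throw: [b4@22:L b3@23:R b1@24:L b2@26:L]
Beat 22 (L): throw ball4 h=8 -> lands@30:L; in-air after throw: [b3@23:R b1@24:L b2@26:L b4@30:L]
Ball 4: thrown@6 h=8 -> first land @14; rethrown@14 h=8 -> second land @22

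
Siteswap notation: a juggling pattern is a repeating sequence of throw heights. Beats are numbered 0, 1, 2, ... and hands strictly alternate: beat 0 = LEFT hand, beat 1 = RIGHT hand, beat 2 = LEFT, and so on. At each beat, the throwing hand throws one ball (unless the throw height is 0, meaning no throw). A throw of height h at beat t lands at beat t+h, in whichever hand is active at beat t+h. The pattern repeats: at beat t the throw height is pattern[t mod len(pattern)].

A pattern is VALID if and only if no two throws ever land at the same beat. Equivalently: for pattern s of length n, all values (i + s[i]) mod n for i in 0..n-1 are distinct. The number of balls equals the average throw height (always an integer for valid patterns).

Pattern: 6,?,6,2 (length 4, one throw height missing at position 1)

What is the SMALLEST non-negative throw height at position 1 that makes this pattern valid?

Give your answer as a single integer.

Answer: 2

Derivation:
i=0: (0 + 6) mod 4 = 2
i=1: s[i]=? (unknown)
i=2: (2 + 6) mod 4 = 0
i=3: (3 + 2) mod 4 = 1
Known residues: [0, 1, 2]; need a permutation of 0..3, so missing residue r = 3
Need (1 + s) mod 4 = 3; smallest s = (3 - 1) mod 4 = 2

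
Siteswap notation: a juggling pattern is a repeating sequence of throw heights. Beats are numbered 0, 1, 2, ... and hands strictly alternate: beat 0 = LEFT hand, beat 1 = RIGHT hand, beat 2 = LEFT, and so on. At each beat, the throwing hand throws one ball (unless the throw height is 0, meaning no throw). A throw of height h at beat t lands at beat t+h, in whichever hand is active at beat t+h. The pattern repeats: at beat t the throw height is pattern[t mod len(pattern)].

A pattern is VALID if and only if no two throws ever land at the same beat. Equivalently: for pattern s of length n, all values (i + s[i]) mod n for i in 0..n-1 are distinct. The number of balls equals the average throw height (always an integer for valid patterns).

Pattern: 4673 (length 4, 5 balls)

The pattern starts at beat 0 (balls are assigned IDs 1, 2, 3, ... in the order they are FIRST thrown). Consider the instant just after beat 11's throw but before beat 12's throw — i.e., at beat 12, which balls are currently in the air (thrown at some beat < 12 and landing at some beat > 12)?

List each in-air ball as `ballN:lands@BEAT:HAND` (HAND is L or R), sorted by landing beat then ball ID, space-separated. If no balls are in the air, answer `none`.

Answer: ball4:lands@13:R ball5:lands@14:L ball3:lands@15:R ball2:lands@17:R

Derivation:
Beat 0 (L): throw ball1 h=4 -> lands@4:L; in-air after throw: [b1@4:L]
Beat 1 (R): throw ball2 h=6 -> lands@7:R; in-air after throw: [b1@4:L b2@7:R]
Beat 2 (L): throw ball3 h=7 -> lands@9:R; in-air after throw: [b1@4:L b2@7:R b3@9:R]
Beat 3 (R): throw ball4 h=3 -> lands@6:L; in-air after throw: [b1@4:L b4@6:L b2@7:R b3@9:R]
Beat 4 (L): throw ball1 h=4 -> lands@8:L; in-air after throw: [b4@6:L b2@7:R b1@8:L b3@9:R]
Beat 5 (R): throw ball5 h=6 -> lands@11:R; in-air after throw: [b4@6:L b2@7:R b1@8:L b3@9:R b5@11:R]
Beat 6 (L): throw ball4 h=7 -> lands@13:R; in-air after throw: [b2@7:R b1@8:L b3@9:R b5@11:R b4@13:R]
Beat 7 (R): throw ball2 h=3 -> lands@10:L; in-air after throw: [b1@8:L b3@9:R b2@10:L b5@11:R b4@13:R]
Beat 8 (L): throw ball1 h=4 -> lands@12:L; in-air after throw: [b3@9:R b2@10:L b5@11:R b1@12:L b4@13:R]
Beat 9 (R): throw ball3 h=6 -> lands@15:R; in-air after throw: [b2@10:L b5@11:R b1@12:L b4@13:R b3@15:R]
Beat 10 (L): throw ball2 h=7 -> lands@17:R; in-air after throw: [b5@11:R b1@12:L b4@13:R b3@15:R b2@17:R]
Beat 11 (R): throw ball5 h=3 -> lands@14:L; in-air after throw: [b1@12:L b4@13:R b5@14:L b3@15:R b2@17:R]
Beat 12 (L): throw ball1 h=4 -> lands@16:L; in-air after throw: [b4@13:R b5@14:L b3@15:R b1@16:L b2@17:R]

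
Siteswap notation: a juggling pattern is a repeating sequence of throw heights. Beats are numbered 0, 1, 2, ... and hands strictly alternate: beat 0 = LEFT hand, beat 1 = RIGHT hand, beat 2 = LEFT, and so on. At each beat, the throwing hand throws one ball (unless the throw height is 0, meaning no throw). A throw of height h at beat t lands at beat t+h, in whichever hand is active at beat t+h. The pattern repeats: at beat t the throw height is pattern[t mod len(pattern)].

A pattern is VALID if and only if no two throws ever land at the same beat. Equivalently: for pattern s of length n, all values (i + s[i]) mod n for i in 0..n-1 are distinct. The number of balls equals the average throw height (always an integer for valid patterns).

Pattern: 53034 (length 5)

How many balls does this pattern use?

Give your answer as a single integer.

Pattern = [5, 3, 0, 3, 4], length n = 5
  position 0: throw height = 5, running sum = 5
  position 1: throw height = 3, running sum = 8
  position 2: throw height = 0, running sum = 8
  position 3: throw height = 3, running sum = 11
  position 4: throw height = 4, running sum = 15
Total sum = 15; balls = sum / n = 15 / 5 = 3

Answer: 3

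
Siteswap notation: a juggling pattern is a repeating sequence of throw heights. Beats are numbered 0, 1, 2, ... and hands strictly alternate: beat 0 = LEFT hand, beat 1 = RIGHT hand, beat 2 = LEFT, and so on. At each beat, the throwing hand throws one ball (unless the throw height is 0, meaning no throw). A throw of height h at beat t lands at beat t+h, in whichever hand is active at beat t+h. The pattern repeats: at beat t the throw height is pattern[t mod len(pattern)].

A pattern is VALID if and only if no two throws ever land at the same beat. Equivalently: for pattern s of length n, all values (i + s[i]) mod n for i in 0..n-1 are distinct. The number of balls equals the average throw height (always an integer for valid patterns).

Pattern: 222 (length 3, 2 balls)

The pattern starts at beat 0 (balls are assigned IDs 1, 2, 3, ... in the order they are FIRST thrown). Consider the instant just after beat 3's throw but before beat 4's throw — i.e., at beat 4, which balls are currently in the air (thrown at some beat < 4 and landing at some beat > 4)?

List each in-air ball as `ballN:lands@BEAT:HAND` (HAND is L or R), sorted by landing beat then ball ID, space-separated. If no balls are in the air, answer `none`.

Answer: ball2:lands@5:R

Derivation:
Beat 0 (L): throw ball1 h=2 -> lands@2:L; in-air after throw: [b1@2:L]
Beat 1 (R): throw ball2 h=2 -> lands@3:R; in-air after throw: [b1@2:L b2@3:R]
Beat 2 (L): throw ball1 h=2 -> lands@4:L; in-air after throw: [b2@3:R b1@4:L]
Beat 3 (R): throw ball2 h=2 -> lands@5:R; in-air after throw: [b1@4:L b2@5:R]
Beat 4 (L): throw ball1 h=2 -> lands@6:L; in-air after throw: [b2@5:R b1@6:L]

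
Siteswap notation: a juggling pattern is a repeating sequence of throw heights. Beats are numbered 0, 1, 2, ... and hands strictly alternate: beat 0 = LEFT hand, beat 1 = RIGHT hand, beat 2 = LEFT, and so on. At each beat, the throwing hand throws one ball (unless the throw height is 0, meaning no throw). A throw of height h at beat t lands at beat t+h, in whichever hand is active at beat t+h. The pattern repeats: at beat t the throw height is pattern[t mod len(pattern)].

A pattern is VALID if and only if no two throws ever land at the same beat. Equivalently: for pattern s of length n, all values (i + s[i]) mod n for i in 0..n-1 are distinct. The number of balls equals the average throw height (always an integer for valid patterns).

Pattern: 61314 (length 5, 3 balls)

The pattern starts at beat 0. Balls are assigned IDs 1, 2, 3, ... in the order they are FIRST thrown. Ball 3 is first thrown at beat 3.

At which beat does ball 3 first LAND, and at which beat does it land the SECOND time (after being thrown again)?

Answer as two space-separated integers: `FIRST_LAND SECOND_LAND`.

Beat 0 (L): throw ball1 h=6 -> lands@6:L; in-air after throw: [b1@6:L]
Beat 1 (R): throw ball2 h=1 -> lands@2:L; in-air after throw: [b2@2:L b1@6:L]
Beat 2 (L): throw ball2 h=3 -> lands@5:R; in-air after throw: [b2@5:R b1@6:L]
Beat 3 (R): throw ball3 h=1 -> lands@4:L; in-air after throw: [b3@4:L b2@5:R b1@6:L]
Beat 4 (L): throw ball3 h=4 -> lands@8:L; in-air after throw: [b2@5:R b1@6:L b3@8:L]
Beat 5 (R): throw ball2 h=6 -> lands@11:R; in-air after throw: [b1@6:L b3@8:L b2@11:R]
Beat 6 (L): throw ball1 h=1 -> lands@7:R; in-air after throw: [b1@7:R b3@8:L b2@11:R]
Beat 7 (R): throw ball1 h=3 -> lands@10:L; in-air after throw: [b3@8:L b1@10:L b2@11:R]
Beat 8 (L): throw ball3 h=1 -> lands@9:R; in-air after throw: [b3@9:R b1@10:L b2@11:R]
Ball 3: thrown@3 h=1 -> first land @4; rethrown@4 h=4 -> second land @8

Answer: 4 8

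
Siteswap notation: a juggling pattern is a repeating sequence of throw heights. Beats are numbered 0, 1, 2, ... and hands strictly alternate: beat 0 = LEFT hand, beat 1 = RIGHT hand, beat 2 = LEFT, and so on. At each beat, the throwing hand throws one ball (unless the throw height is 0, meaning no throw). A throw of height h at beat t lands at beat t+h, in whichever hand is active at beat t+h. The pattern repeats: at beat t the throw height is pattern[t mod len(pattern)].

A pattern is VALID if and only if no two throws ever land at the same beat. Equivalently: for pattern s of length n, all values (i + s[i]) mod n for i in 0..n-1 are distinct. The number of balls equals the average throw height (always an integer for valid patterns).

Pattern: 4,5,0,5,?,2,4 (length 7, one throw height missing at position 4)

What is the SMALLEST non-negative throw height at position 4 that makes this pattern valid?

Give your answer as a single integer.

Answer: 1

Derivation:
i=0: (0 + 4) mod 7 = 4
i=1: (1 + 5) mod 7 = 6
i=2: (2 + 0) mod 7 = 2
i=3: (3 + 5) mod 7 = 1
i=4: s[i]=? (unknown)
i=5: (5 + 2) mod 7 = 0
i=6: (6 + 4) mod 7 = 3
Known residues: [0, 1, 2, 3, 4, 6]; need a permutation of 0..6, so missing residue r = 5
Need (4 + s) mod 7 = 5; smallest s = (5 - 4) mod 7 = 1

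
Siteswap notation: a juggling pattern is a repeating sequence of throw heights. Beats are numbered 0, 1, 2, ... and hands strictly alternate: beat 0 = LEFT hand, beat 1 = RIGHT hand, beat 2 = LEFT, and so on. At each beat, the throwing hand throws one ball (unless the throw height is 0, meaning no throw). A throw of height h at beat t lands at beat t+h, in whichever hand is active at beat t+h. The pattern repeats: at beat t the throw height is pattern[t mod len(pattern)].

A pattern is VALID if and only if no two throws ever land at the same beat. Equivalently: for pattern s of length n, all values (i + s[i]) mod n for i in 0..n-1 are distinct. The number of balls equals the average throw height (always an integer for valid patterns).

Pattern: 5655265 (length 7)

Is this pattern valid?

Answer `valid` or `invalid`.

Answer: invalid

Derivation:
i=0: (i + s[i]) mod n = (0 + 5) mod 7 = 5
i=1: (i + s[i]) mod n = (1 + 6) mod 7 = 0
i=2: (i + s[i]) mod n = (2 + 5) mod 7 = 0
i=3: (i + s[i]) mod n = (3 + 5) mod 7 = 1
i=4: (i + s[i]) mod n = (4 + 2) mod 7 = 6
i=5: (i + s[i]) mod n = (5 + 6) mod 7 = 4
i=6: (i + s[i]) mod n = (6 + 5) mod 7 = 4
Residues: [5, 0, 0, 1, 6, 4, 4], distinct: False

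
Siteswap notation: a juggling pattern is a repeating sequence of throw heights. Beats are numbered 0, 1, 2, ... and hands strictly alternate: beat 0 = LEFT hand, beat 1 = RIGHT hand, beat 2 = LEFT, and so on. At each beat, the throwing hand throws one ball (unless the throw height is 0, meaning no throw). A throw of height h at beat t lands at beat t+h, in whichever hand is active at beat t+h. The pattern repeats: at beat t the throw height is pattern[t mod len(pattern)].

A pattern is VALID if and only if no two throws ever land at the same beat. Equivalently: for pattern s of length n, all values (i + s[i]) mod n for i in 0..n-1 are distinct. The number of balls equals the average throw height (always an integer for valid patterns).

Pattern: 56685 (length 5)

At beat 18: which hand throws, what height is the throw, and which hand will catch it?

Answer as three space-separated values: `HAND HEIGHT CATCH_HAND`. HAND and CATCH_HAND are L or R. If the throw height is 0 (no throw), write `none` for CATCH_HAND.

Beat 18: 18 mod 2 = 0, so hand = L
Throw height = pattern[18 mod 5] = pattern[3] = 8
Lands at beat 18+8=26, 26 mod 2 = 0, so catch hand = L

Answer: L 8 L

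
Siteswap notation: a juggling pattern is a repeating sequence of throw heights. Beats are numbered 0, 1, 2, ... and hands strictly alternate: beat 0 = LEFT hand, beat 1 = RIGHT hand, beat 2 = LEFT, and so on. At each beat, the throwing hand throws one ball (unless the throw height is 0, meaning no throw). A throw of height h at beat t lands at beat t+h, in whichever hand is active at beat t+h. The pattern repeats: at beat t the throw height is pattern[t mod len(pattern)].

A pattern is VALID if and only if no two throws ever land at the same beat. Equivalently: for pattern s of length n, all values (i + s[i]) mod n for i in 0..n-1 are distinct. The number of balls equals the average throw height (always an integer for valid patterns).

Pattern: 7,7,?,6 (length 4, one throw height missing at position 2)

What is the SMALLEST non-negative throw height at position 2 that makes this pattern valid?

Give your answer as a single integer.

Answer: 0

Derivation:
i=0: (0 + 7) mod 4 = 3
i=1: (1 + 7) mod 4 = 0
i=2: s[i]=? (unknown)
i=3: (3 + 6) mod 4 = 1
Known residues: [0, 1, 3]; need a permutation of 0..3, so missing residue r = 2
Need (2 + s) mod 4 = 2; smallest s = (2 - 2) mod 4 = 0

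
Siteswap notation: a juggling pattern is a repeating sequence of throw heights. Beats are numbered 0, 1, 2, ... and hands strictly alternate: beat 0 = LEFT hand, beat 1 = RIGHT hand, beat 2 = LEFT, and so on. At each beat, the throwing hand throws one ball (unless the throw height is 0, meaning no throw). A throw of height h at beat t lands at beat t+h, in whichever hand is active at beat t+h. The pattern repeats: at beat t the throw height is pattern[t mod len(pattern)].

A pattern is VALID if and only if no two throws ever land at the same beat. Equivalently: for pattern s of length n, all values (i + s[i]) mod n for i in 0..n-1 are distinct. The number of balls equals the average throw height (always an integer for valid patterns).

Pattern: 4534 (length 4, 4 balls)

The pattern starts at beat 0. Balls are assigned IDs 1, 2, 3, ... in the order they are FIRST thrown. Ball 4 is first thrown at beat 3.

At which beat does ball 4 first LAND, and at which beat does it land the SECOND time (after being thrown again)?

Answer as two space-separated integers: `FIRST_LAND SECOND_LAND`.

Beat 0 (L): throw ball1 h=4 -> lands@4:L; in-air after throw: [b1@4:L]
Beat 1 (R): throw ball2 h=5 -> lands@6:L; in-air after throw: [b1@4:L b2@6:L]
Beat 2 (L): throw ball3 h=3 -> lands@5:R; in-air after throw: [b1@4:L b3@5:R b2@6:L]
Beat 3 (R): throw ball4 h=4 -> lands@7:R; in-air after throw: [b1@4:L b3@5:R b2@6:L b4@7:R]
Beat 4 (L): throw ball1 h=4 -> lands@8:L; in-air after throw: [b3@5:R b2@6:L b4@7:R b1@8:L]
Beat 5 (R): throw ball3 h=5 -> lands@10:L; in-air after throw: [b2@6:L b4@7:R b1@8:L b3@10:L]
Beat 6 (L): throw ball2 h=3 -> lands@9:R; in-air after throw: [b4@7:R b1@8:L b2@9:R b3@10:L]
Beat 7 (R): throw ball4 h=4 -> lands@11:R; in-air after throw: [b1@8:L b2@9:R b3@10:L b4@11:R]
Beat 8 (L): throw ball1 h=4 -> lands@12:L; in-air after throw: [b2@9:R b3@10:L b4@11:R b1@12:L]
Beat 9 (R): throw ball2 h=5 -> lands@14:L; in-air after throw: [b3@10:L b4@11:R b1@12:L b2@14:L]
Beat 10 (L): throw ball3 h=3 -> lands@13:R; in-air after throw: [b4@11:R b1@12:L b3@13:R b2@14:L]
Beat 11 (R): throw ball4 h=4 -> lands@15:R; in-air after throw: [b1@12:L b3@13:R b2@14:L b4@15:R]
Ball 4: thrown@3 h=4 -> first land @7; rethrown@7 h=4 -> second land @11

Answer: 7 11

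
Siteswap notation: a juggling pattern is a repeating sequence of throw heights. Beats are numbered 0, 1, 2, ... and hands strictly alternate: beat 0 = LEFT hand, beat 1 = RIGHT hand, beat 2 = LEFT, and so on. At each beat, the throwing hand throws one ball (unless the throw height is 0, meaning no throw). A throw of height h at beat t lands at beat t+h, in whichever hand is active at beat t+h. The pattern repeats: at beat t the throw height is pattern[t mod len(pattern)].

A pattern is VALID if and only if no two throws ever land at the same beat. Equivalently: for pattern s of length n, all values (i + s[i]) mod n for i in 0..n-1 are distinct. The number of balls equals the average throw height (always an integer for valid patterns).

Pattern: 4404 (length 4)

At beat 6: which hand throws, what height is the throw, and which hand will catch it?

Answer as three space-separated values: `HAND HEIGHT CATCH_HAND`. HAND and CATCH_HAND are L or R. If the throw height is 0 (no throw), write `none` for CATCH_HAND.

Answer: L 0 none

Derivation:
Beat 6: 6 mod 2 = 0, so hand = L
Throw height = pattern[6 mod 4] = pattern[2] = 0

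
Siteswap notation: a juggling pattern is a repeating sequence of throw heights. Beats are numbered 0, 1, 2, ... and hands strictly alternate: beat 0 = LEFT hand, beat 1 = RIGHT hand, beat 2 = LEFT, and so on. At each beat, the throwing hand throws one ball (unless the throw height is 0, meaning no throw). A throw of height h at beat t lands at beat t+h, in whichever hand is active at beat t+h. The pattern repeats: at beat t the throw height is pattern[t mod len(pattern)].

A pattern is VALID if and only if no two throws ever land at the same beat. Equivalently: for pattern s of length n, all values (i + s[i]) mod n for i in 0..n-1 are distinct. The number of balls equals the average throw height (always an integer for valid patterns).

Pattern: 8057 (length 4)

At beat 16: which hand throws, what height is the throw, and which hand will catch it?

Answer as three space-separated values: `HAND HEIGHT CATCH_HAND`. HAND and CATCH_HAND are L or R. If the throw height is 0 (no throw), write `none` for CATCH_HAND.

Answer: L 8 L

Derivation:
Beat 16: 16 mod 2 = 0, so hand = L
Throw height = pattern[16 mod 4] = pattern[0] = 8
Lands at beat 16+8=24, 24 mod 2 = 0, so catch hand = L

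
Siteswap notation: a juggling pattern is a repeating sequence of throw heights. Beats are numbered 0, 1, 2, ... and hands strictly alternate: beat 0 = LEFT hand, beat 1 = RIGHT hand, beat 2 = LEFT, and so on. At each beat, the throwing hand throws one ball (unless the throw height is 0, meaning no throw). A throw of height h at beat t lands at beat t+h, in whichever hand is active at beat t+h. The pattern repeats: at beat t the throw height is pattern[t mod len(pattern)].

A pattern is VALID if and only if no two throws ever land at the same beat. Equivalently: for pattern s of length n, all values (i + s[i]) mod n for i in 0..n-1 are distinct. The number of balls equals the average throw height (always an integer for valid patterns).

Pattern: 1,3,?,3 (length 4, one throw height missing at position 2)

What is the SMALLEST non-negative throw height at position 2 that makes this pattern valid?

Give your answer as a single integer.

Answer: 1

Derivation:
i=0: (0 + 1) mod 4 = 1
i=1: (1 + 3) mod 4 = 0
i=2: s[i]=? (unknown)
i=3: (3 + 3) mod 4 = 2
Known residues: [0, 1, 2]; need a permutation of 0..3, so missing residue r = 3
Need (2 + s) mod 4 = 3; smallest s = (3 - 2) mod 4 = 1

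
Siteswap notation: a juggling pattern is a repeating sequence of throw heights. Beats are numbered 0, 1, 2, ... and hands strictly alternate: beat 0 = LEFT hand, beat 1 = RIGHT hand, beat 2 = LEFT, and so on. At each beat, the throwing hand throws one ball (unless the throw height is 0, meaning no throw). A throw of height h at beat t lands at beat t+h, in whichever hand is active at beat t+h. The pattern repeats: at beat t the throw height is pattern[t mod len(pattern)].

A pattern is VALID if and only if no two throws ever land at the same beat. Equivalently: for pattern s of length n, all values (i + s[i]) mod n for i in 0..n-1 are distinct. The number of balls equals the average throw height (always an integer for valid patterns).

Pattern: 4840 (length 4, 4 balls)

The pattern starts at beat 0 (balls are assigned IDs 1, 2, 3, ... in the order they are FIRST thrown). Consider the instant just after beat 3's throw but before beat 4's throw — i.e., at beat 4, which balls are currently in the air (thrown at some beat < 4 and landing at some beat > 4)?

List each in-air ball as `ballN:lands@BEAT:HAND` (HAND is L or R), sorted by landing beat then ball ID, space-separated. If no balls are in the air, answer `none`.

Beat 0 (L): throw ball1 h=4 -> lands@4:L; in-air after throw: [b1@4:L]
Beat 1 (R): throw ball2 h=8 -> lands@9:R; in-air after throw: [b1@4:L b2@9:R]
Beat 2 (L): throw ball3 h=4 -> lands@6:L; in-air after throw: [b1@4:L b3@6:L b2@9:R]
Beat 4 (L): throw ball1 h=4 -> lands@8:L; in-air after throw: [b3@6:L b1@8:L b2@9:R]

Answer: ball3:lands@6:L ball2:lands@9:R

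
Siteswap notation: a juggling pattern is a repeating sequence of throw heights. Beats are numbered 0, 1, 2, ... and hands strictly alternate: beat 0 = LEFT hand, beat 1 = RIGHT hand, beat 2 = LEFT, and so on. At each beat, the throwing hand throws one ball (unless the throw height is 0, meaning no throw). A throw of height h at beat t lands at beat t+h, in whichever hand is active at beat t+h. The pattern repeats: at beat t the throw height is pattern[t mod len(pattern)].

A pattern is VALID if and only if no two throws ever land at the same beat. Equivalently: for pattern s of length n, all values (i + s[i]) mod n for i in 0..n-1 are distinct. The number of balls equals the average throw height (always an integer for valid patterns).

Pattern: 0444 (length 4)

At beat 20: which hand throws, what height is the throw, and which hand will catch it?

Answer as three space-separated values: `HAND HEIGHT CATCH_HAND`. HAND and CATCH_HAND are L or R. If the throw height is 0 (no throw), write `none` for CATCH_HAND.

Beat 20: 20 mod 2 = 0, so hand = L
Throw height = pattern[20 mod 4] = pattern[0] = 0

Answer: L 0 none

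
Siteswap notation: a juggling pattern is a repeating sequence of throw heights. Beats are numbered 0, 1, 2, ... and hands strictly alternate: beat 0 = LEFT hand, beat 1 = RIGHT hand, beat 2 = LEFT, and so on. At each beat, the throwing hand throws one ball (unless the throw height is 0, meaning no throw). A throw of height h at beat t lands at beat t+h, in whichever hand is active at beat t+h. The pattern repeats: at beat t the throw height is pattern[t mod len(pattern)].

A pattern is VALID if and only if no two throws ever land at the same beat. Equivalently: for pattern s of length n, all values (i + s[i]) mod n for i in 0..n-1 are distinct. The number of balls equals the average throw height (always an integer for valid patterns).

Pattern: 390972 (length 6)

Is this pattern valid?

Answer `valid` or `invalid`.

Answer: valid

Derivation:
i=0: (i + s[i]) mod n = (0 + 3) mod 6 = 3
i=1: (i + s[i]) mod n = (1 + 9) mod 6 = 4
i=2: (i + s[i]) mod n = (2 + 0) mod 6 = 2
i=3: (i + s[i]) mod n = (3 + 9) mod 6 = 0
i=4: (i + s[i]) mod n = (4 + 7) mod 6 = 5
i=5: (i + s[i]) mod n = (5 + 2) mod 6 = 1
Residues: [3, 4, 2, 0, 5, 1], distinct: True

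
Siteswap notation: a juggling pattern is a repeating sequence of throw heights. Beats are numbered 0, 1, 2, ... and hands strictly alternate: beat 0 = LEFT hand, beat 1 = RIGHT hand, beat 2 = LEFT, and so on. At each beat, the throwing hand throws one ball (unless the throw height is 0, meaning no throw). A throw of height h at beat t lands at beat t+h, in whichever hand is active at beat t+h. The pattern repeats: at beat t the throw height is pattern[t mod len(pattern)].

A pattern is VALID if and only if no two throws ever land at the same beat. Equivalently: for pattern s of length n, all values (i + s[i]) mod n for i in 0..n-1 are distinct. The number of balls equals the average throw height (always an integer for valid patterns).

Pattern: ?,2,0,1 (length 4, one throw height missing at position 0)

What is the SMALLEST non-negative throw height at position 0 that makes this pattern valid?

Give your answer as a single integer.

i=0: s[i]=? (unknown)
i=1: (1 + 2) mod 4 = 3
i=2: (2 + 0) mod 4 = 2
i=3: (3 + 1) mod 4 = 0
Known residues: [0, 2, 3]; need a permutation of 0..3, so missing residue r = 1
Need (0 + s) mod 4 = 1; smallest s = (1 - 0) mod 4 = 1

Answer: 1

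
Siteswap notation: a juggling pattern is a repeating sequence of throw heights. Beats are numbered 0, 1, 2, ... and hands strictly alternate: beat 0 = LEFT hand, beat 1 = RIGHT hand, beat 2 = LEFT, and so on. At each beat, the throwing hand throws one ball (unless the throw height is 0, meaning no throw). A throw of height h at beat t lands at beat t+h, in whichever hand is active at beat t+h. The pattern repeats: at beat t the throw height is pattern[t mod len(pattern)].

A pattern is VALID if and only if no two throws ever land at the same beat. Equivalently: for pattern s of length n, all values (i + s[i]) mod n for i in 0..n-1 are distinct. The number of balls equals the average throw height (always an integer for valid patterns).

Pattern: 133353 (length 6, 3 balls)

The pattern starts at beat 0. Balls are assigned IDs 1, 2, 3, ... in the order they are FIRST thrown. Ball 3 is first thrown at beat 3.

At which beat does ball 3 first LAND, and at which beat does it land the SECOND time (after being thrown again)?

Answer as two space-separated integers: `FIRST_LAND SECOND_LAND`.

Answer: 6 7

Derivation:
Beat 0 (L): throw ball1 h=1 -> lands@1:R; in-air after throw: [b1@1:R]
Beat 1 (R): throw ball1 h=3 -> lands@4:L; in-air after throw: [b1@4:L]
Beat 2 (L): throw ball2 h=3 -> lands@5:R; in-air after throw: [b1@4:L b2@5:R]
Beat 3 (R): throw ball3 h=3 -> lands@6:L; in-air after throw: [b1@4:L b2@5:R b3@6:L]
Beat 4 (L): throw ball1 h=5 -> lands@9:R; in-air after throw: [b2@5:R b3@6:L b1@9:R]
Beat 5 (R): throw ball2 h=3 -> lands@8:L; in-air after throw: [b3@6:L b2@8:L b1@9:R]
Beat 6 (L): throw ball3 h=1 -> lands@7:R; in-air after throw: [b3@7:R b2@8:L b1@9:R]
Beat 7 (R): throw ball3 h=3 -> lands@10:L; in-air after throw: [b2@8:L b1@9:R b3@10:L]
Ball 3: thrown@3 h=3 -> first land @6; rethrown@6 h=1 -> second land @7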